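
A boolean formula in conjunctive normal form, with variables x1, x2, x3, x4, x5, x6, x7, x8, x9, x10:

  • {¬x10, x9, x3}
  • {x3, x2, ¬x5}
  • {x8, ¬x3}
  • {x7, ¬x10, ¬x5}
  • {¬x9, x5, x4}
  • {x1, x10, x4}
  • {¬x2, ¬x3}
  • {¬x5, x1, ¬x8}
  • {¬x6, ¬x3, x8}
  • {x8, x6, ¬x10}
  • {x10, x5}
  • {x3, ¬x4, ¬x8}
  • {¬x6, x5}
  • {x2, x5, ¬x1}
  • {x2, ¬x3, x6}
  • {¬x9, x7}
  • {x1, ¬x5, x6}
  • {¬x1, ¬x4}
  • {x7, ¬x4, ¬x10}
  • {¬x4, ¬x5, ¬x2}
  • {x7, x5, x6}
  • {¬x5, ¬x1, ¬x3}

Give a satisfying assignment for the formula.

x1=True, x2=True, x3=False, x4=False, x5=True, x6=False, x7=True, x8=True, x9=False, x10=False

Pure literal: x7 appears only positively; assign x7 = True.
Branch on x1: take x1 = True.
  then x4 is forced to False.
For the remaining variables, x2 = True, x3 = False, x5 = True, x6 = False, x8 = True, x9 = False, x10 = False works.
Every clause has at least one true literal under this assignment.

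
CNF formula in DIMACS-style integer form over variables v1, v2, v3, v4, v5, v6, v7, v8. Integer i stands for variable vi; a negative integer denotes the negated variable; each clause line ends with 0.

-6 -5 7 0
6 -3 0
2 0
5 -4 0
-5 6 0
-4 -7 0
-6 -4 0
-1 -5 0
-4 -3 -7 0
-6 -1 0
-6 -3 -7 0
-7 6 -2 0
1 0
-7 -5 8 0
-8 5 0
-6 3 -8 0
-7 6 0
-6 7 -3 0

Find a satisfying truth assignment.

v1 = 1, v2 = 1, v3 = 0, v4 = 0, v5 = 0, v6 = 0, v7 = 0, v8 = 0

Check each clause:
  1. (v7 | ~v6 | ~v5) — ~v6 is true.
  2. (~v3 | v6) — ~v3 is true.
  3. (v2) — v2 is true.
  4. (v5 | ~v4) — ~v4 is true.
  5. (v6 | ~v5) — ~v5 is true.
  6. (~v4 | ~v7) — ~v7 is true.
  7. (~v4 | ~v6) — ~v6 is true.
  8. (~v5 | ~v1) — ~v5 is true.
  9. (~v7 | ~v3 | ~v4) — ~v7 is true.
  10. (~v6 | ~v1) — ~v6 is true.
  11. (~v3 | ~v6 | ~v7) — ~v7 is true.
  12. (~v7 | ~v2 | v6) — ~v7 is true.
  13. (v1) — v1 is true.
  14. (v8 | ~v7 | ~v5) — ~v7 is true.
  15. (~v8 | v5) — ~v8 is true.
  16. (~v6 | ~v8 | v3) — ~v8 is true.
  17. (v6 | ~v7) — ~v7 is true.
  18. (v7 | ~v6 | ~v3) — ~v6 is true.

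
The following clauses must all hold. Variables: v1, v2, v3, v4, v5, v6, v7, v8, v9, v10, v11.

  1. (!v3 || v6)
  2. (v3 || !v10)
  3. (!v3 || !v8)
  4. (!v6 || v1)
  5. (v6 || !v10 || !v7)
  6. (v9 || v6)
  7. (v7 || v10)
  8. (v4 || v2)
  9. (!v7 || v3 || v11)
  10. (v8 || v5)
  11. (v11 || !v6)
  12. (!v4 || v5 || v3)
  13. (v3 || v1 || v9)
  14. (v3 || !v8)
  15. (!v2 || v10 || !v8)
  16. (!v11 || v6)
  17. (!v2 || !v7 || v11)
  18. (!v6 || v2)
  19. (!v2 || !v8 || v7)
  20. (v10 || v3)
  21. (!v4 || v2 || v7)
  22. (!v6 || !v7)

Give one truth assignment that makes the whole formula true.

v1 = True  v2 = True  v3 = True  v4 = False  v5 = True  v6 = True  v7 = False  v8 = False  v9 = False  v10 = True  v11 = True

Check each clause:
  1. (!v3 || v6) — v6 is true.
  2. (!v10 || v3) — v3 is true.
  3. (!v3 || !v8) — !v8 is true.
  4. (v1 || !v6) — v1 is true.
  5. (!v10 || v6 || !v7) — !v7 is true.
  6. (v6 || v9) — v6 is true.
  7. (v7 || v10) — v10 is true.
  8. (v2 || v4) — v2 is true.
  9. (v11 || v3 || !v7) — v3 is true.
  10. (v8 || v5) — v5 is true.
  11. (v11 || !v6) — v11 is true.
  12. (v3 || v5 || !v4) — v3 is true.
  13. (v1 || v3 || v9) — v1 is true.
  14. (!v8 || v3) — !v8 is true.
  15. (v10 || !v2 || !v8) — !v8 is true.
  16. (!v11 || v6) — v6 is true.
  17. (!v7 || v11 || !v2) — !v7 is true.
  18. (!v6 || v2) — v2 is true.
  19. (!v2 || !v8 || v7) — !v8 is true.
  20. (v10 || v3) — v10 is true.
  21. (v2 || !v4 || v7) — v2 is true.
  22. (!v6 || !v7) — !v7 is true.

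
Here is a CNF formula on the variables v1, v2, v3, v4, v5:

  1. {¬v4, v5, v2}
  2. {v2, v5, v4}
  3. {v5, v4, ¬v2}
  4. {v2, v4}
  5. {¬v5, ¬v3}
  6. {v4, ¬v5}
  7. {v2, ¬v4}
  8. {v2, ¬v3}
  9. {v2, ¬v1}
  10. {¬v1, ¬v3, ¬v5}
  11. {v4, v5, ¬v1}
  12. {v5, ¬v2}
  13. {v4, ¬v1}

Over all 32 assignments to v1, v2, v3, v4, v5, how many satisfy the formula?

2

The models are:
  v1=0 v2=1 v3=0 v4=1 v5=1
  v1=1 v2=1 v3=0 v4=1 v5=1
Count: 2.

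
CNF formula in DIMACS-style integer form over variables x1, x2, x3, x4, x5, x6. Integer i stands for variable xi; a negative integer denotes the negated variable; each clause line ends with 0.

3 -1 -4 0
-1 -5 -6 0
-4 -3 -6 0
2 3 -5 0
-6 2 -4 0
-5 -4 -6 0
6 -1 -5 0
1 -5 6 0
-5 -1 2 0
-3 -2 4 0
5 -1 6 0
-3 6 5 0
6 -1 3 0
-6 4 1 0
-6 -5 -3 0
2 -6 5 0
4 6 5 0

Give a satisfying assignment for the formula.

x1=F  x2=F  x3=F  x4=T  x5=F  x6=F

Try x1 = False.
Set x2 = False and propagate.
For the remaining variables, x3 = False, x4 = True, x5 = False, x6 = False works.
Every clause has at least one true literal under this assignment.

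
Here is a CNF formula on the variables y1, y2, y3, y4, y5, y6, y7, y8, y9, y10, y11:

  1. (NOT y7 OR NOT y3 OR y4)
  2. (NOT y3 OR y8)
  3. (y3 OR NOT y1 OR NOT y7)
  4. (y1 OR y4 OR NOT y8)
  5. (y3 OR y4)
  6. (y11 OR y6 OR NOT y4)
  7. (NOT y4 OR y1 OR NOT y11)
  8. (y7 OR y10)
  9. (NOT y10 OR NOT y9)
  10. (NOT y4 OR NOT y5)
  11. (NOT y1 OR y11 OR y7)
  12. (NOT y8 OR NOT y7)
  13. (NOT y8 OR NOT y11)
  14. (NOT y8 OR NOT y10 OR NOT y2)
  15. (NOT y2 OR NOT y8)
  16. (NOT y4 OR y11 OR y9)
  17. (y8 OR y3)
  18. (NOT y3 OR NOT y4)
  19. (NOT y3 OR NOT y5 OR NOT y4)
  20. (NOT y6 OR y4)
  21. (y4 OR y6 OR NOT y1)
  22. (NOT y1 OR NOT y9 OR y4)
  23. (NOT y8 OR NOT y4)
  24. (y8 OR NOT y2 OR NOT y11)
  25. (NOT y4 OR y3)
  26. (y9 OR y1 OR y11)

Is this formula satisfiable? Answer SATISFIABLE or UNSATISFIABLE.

UNSATISFIABLE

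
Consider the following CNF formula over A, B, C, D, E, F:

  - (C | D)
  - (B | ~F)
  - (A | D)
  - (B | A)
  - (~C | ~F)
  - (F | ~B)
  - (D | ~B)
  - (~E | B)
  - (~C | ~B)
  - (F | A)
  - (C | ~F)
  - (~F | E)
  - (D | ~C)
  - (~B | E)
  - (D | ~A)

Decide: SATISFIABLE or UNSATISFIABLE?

SATISFIABLE

Pure literal: D appears only positively; assign D = True.
Branch on A: take A = True.
Try B = False.
  then F is forced to False.
  then E is forced to False.
C is now unconstrained; take C = False.
So A = True, B = False, C = False, D = True, E = False, F = False is a satisfying assignment.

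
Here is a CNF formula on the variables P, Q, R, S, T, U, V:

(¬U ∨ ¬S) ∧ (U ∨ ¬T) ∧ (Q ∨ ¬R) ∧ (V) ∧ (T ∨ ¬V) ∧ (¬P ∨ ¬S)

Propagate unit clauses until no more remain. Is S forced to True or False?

False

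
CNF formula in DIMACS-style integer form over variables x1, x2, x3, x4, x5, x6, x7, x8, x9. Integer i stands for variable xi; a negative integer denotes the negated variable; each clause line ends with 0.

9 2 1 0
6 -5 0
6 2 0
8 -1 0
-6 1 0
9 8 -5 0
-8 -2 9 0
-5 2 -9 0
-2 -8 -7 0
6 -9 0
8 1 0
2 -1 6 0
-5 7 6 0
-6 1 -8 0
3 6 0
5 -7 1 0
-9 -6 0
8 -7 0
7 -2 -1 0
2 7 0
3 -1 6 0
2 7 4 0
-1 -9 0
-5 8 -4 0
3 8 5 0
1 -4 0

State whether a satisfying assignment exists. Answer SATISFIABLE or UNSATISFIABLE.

SATISFIABLE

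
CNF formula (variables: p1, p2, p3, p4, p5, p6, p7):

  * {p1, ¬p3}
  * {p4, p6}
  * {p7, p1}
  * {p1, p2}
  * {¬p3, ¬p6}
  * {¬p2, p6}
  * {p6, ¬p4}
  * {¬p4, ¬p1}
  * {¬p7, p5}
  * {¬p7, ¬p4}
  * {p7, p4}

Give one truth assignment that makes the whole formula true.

p3 occurs only negated in the remaining clauses — set p3 = False.
Pure literal: p5 appears only positively; assign p5 = True.
Try p1 = False.
  then p7 is forced to True.
  then p2 is forced to True.
  then p6 is forced to True.
  then p4 is forced to False.

p1 = False, p2 = True, p3 = False, p4 = False, p5 = True, p6 = True, p7 = True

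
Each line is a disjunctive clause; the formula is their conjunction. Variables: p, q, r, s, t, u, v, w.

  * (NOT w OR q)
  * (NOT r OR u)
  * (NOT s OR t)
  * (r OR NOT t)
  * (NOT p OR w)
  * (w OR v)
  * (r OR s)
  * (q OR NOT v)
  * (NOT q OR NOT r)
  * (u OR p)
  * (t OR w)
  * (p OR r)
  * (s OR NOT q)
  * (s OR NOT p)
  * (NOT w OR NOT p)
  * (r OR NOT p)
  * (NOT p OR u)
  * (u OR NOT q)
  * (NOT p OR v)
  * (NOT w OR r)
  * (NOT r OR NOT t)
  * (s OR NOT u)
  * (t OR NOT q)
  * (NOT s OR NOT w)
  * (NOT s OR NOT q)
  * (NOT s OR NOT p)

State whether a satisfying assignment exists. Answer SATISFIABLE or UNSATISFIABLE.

p = True:
  propagation gives w=True; an empty clause results — contradiction.
p = False:
  propagation gives u=True, r=True, q=False, w=False; an empty clause results — contradiction.
Every branch closes, so no satisfying assignment exists.

UNSATISFIABLE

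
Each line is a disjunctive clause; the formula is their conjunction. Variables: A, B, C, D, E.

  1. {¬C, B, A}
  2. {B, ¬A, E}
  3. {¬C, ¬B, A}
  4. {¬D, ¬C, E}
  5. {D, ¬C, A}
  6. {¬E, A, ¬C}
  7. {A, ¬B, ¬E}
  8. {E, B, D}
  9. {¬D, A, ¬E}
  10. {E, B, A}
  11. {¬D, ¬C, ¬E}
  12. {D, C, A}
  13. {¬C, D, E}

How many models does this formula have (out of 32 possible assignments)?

Split on A, then E.
  A=T, E=T: B free; 3 ways for (C,D) × 2^1 = 6.
  A=T, E=F: remaining (B,C,D) ∈ {(T,F,F); (T,F,T)} — 2.
  A=F, E=T: a clause becomes empty — 0.
  A=F, E=F: remaining (B,C,D) ∈ {(T,F,T)} — 1.
Total: 6 + 2 + 0 + 1 = 9.

9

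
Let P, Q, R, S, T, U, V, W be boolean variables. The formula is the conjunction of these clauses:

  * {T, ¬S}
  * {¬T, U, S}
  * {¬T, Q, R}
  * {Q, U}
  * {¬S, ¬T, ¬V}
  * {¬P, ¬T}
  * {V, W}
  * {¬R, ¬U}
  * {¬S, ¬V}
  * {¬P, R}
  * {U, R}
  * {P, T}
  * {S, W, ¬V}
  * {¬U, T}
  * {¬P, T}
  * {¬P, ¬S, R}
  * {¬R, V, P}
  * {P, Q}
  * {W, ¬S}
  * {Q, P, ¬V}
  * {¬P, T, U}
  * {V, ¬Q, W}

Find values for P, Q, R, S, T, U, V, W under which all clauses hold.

P=0  Q=1  R=0  S=0  T=1  U=1  V=1  W=1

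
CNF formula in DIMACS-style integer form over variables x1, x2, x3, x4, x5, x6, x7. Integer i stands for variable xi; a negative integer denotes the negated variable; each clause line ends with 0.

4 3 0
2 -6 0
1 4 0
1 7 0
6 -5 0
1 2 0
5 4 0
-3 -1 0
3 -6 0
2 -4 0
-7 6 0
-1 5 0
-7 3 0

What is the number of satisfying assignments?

2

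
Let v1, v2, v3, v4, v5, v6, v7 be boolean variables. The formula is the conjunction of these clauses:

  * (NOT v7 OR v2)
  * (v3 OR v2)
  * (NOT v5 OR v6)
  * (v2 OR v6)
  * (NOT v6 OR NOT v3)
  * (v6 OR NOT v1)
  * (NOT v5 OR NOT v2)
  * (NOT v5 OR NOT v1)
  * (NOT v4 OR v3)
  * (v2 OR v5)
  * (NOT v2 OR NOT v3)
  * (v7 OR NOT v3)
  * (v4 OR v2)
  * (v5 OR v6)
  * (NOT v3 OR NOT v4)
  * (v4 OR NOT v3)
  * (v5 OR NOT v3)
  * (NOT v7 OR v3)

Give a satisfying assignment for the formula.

v1=True  v2=True  v3=False  v4=False  v5=False  v6=True  v7=False

Check each clause:
  1. (NOT v7 OR v2) — NOT v7 is true.
  2. (v2 OR v3) — v2 is true.
  3. (v6 OR NOT v5) — NOT v5 is true.
  4. (v2 OR v6) — v2 is true.
  5. (NOT v3 OR NOT v6) — NOT v3 is true.
  6. (v6 OR NOT v1) — v6 is true.
  7. (NOT v2 OR NOT v5) — NOT v5 is true.
  8. (NOT v1 OR NOT v5) — NOT v5 is true.
  9. (v3 OR NOT v4) — NOT v4 is true.
  10. (v5 OR v2) — v2 is true.
  11. (NOT v2 OR NOT v3) — NOT v3 is true.
  12. (NOT v3 OR v7) — NOT v3 is true.
  13. (v2 OR v4) — v2 is true.
  14. (v5 OR v6) — v6 is true.
  15. (NOT v4 OR NOT v3) — NOT v4 is true.
  16. (v4 OR NOT v3) — NOT v3 is true.
  17. (v5 OR NOT v3) — NOT v3 is true.
  18. (NOT v7 OR v3) — NOT v7 is true.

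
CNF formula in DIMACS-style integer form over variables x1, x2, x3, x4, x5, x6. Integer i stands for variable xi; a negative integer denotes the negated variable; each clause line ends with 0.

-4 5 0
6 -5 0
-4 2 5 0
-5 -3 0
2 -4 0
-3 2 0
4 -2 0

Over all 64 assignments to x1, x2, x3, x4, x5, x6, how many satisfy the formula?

8

Split on x2, then x4.
  x2=1, x4=1: remaining (x1,x3,x5,x6) ∈ {(0,0,1,1); (1,0,1,1)} — 2.
  x2=1, x4=0: a clause becomes empty — 0.
  x2=0, x4=1: a clause becomes empty — 0.
  x2=0, x4=0: x1 free; 3 ways for (x3,x5,x6) × 2^1 = 6.
Total: 2 + 0 + 0 + 6 = 8.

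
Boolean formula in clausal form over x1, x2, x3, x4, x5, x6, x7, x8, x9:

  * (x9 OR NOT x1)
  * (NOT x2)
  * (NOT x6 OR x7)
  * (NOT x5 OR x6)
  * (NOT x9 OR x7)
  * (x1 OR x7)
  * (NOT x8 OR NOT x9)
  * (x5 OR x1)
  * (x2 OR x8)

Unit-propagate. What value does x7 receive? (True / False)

(NOT x2) stands alone — x2 = False.
(x8 OR x2): since x2 = False, the clause reduces to (x8). x8 = True.
From (NOT x8 OR NOT x9) and x8 = True: x9 = False.
(x9 OR NOT x1): since x9 = False, the clause reduces to (NOT x1). x1 = False.
In (x7 OR x1), x1 is now false; x7 must hold, so x7 = True.

True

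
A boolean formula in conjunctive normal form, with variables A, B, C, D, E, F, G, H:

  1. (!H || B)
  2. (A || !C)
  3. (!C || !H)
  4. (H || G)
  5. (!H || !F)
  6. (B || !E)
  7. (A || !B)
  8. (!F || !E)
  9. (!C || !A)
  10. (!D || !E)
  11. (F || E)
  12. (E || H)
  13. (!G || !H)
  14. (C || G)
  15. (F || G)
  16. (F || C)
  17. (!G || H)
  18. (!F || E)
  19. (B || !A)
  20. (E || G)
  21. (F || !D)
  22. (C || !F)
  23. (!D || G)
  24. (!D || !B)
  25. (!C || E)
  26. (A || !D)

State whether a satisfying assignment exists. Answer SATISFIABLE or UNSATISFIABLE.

UNSATISFIABLE

E = True:
  propagation gives B=True, A=True, F=False, C=False; an empty clause results — contradiction.
E = False:
  propagation gives F=True; an empty clause results — contradiction.
Every branch closes, so no satisfying assignment exists.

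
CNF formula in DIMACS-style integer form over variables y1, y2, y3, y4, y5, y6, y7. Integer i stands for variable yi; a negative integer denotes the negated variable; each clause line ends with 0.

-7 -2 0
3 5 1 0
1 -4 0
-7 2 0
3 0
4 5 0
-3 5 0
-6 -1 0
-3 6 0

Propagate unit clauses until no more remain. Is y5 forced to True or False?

True

(y3) stands alone — y3 = True.
(~y3 | y5): since y3 = True, the clause reduces to (y5). y5 = True.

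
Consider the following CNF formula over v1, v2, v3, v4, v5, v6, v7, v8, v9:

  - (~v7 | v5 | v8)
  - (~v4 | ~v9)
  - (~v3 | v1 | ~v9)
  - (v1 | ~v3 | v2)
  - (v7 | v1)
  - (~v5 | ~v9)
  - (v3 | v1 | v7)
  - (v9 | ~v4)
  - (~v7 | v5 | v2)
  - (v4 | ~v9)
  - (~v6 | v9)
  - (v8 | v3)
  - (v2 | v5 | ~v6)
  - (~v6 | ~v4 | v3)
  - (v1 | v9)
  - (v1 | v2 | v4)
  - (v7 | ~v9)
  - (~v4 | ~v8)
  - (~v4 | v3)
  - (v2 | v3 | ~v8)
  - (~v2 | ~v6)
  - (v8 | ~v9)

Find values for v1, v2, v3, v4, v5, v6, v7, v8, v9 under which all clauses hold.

v1 = T, v2 = T, v3 = F, v4 = F, v5 = F, v6 = F, v7 = F, v8 = T, v9 = F

Check each clause:
  1. (v5 | v8 | ~v7) — v8 is true.
  2. (~v4 | ~v9) — ~v4 is true.
  3. (~v3 | ~v9 | v1) — v1 is true.
  4. (~v3 | v2 | v1) — v1 is true.
  5. (v7 | v1) — v1 is true.
  6. (~v5 | ~v9) — ~v5 is true.
  7. (v7 | v1 | v3) — v1 is true.
  8. (~v4 | v9) — ~v4 is true.
  9. (v5 | v2 | ~v7) — ~v7 is true.
  10. (~v9 | v4) — ~v9 is true.
  11. (v9 | ~v6) — ~v6 is true.
  12. (v8 | v3) — v8 is true.
  13. (v5 | v2 | ~v6) — v2 is true.
  14. (~v6 | v3 | ~v4) — ~v6 is true.
  15. (v9 | v1) — v1 is true.
  16. (v4 | v2 | v1) — v1 is true.
  17. (~v9 | v7) — ~v9 is true.
  18. (~v8 | ~v4) — ~v4 is true.
  19. (~v4 | v3) — ~v4 is true.
  20. (~v8 | v2 | v3) — v2 is true.
  21. (~v2 | ~v6) — ~v6 is true.
  22. (v8 | ~v9) — v8 is true.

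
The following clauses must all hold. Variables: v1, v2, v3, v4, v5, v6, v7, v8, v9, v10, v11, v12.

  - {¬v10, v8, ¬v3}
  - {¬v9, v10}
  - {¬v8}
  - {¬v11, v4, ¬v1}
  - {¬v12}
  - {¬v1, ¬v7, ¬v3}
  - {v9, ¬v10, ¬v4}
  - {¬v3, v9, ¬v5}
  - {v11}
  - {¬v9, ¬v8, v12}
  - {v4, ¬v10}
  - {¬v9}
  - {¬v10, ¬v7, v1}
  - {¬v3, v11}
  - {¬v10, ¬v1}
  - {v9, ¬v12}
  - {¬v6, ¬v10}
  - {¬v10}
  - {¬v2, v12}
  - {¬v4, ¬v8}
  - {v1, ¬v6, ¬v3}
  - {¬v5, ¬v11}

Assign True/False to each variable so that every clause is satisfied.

The clause (¬v8) is unit: v8 must be False.
The clause (¬v12) is unit: v12 must be False.
(v11) is a unit clause, so v11 = True.
The clause (¬v9) is unit: v9 must be False.
The clause (¬v10) is unit: v10 must be False.
(¬v2) is a unit clause, so v2 = False.
(¬v5) is a unit clause, so v5 = False.
v3 occurs only negated in the remaining clauses — set v3 = False.
Pure literal: v4 appears only positively; assign v4 = True.
v1, v6, v7 are now unconstrained; take v1 = False, v6 = True, v7 = False.
Every clause has at least one true literal under this assignment.

v1=False, v2=False, v3=False, v4=True, v5=False, v6=True, v7=False, v8=False, v9=False, v10=False, v11=True, v12=False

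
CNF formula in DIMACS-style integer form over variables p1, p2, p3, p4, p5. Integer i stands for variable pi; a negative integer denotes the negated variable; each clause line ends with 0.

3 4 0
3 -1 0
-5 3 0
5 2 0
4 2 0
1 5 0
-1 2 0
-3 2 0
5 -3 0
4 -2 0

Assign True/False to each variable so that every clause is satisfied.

p1 = True, p2 = True, p3 = True, p4 = True, p5 = True

Pure literal: p4 appears only positively; assign p4 = True.
Try p1 = True.
  then p3 is forced to True.
  then p2 is forced to True.
  then p5 is forced to True.
Every clause has at least one true literal under this assignment.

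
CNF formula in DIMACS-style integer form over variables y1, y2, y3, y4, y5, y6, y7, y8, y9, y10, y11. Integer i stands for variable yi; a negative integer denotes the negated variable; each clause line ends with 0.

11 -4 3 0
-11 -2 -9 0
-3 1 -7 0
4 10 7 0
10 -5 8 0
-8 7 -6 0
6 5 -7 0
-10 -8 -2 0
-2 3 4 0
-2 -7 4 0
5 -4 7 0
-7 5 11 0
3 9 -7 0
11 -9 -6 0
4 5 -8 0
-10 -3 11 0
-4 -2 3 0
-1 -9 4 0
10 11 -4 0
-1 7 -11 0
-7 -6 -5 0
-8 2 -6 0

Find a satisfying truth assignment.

Branch on y1: take y1 = False.
The remaining clauses are satisfied by y2 = False, y3 = True, y4 = False, y5 = True, y6 = True, y7 = False, y8 = False, y9 = True, y10 = True, y11 = True.
Check each clause:
  1. (y11 | ~y4 | y3) — y3 is true.
  2. (~y9 | ~y11 | ~y2) — ~y2 is true.
  3. (~y7 | ~y3 | y1) — ~y7 is true.
  4. (y4 | y10 | y7) — y10 is true.
  5. (y10 | y8 | ~y5) — y10 is true.
  6. (~y8 | y7 | ~y6) — ~y8 is true.
  7. (y5 | y6 | ~y7) — ~y7 is true.
  8. (~y2 | ~y8 | ~y10) — ~y8 is true.
  9. (y4 | y3 | ~y2) — y3 is true.
  10. (~y7 | y4 | ~y2) — ~y7 is true.
  11. (y7 | ~y4 | y5) — ~y4 is true.
  12. (~y7 | y5 | y11) — ~y7 is true.
  13. (~y7 | y3 | y9) — ~y7 is true.
  14. (y11 | ~y9 | ~y6) — y11 is true.
  15. (y4 | y5 | ~y8) — ~y8 is true.
  16. (~y10 | y11 | ~y3) — y11 is true.
  17. (y3 | ~y4 | ~y2) — y3 is true.
  18. (~y1 | ~y9 | y4) — ~y1 is true.
  19. (y11 | ~y4 | y10) — y10 is true.
  20. (~y11 | ~y1 | y7) — ~y1 is true.
  21. (~y6 | ~y7 | ~y5) — ~y7 is true.
  22. (y2 | ~y6 | ~y8) — ~y8 is true.

y1=False, y2=False, y3=True, y4=False, y5=True, y6=True, y7=False, y8=False, y9=True, y10=True, y11=True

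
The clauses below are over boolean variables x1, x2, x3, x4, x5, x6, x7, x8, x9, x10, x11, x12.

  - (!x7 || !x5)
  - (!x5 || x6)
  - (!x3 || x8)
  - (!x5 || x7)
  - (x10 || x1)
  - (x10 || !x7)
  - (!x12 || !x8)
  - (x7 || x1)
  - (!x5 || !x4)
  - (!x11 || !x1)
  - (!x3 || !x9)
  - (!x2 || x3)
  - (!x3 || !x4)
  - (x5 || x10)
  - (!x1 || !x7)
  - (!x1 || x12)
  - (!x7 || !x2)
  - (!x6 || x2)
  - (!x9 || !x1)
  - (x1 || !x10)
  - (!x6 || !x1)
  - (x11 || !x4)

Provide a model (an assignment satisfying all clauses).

x4 occurs only negated in the remaining clauses — set x4 = False.
x9 occurs only negated in the remaining clauses — set x9 = False.
Try x1 = True.
  then x11 is forced to False.
  then x7 is forced to False.
  then x5 is forced to False.
  then x10 is forced to True.
  then x12 is forced to True.
  then x8 is forced to False.
  then x3 is forced to False.
  then x2 is forced to False.
  then x6 is forced to False.
Every clause has at least one true literal under this assignment.

x1=1, x2=0, x3=0, x4=0, x5=0, x6=0, x7=0, x8=0, x9=0, x10=1, x11=0, x12=1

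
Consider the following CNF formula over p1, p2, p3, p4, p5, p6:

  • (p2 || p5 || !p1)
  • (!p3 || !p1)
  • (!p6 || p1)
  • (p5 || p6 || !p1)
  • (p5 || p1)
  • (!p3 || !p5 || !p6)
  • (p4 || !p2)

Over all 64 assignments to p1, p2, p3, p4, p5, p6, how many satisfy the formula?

13

Split on p1, then p5.
  p1=1, p5=1: p6 free; 3 ways for (p2,p3,p4) × 2^1 = 6.
  p1=1, p5=0: remaining (p2,p3,p4,p6) ∈ {(1,0,1,1)} — 1.
  p1=0, p5=1: p3 free; 3 ways for (p2,p4,p6) × 2^1 = 6.
  p1=0, p5=0: a clause becomes empty — 0.
Total: 6 + 1 + 6 + 0 = 13.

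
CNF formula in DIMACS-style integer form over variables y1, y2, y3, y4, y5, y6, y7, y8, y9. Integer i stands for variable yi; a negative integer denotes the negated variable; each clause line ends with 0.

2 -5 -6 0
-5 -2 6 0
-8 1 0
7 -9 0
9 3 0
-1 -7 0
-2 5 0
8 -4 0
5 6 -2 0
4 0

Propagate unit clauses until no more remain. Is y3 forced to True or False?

True

Unit clause (y4) sets y4 = True.
In (y8 \/ ~y4), ~y4 is now false; y8 must hold, so y8 = True.
(~y8 \/ y1) with y8 = True leaves only y1, so y1 = True.
(~y7 \/ ~y1) with y1 = True leaves only ~y7, so y7 = False.
(y7 \/ ~y9): since y7 = False, the clause reduces to (~y9). y9 = False.
From (y9 \/ y3) and y9 = False: y3 = True.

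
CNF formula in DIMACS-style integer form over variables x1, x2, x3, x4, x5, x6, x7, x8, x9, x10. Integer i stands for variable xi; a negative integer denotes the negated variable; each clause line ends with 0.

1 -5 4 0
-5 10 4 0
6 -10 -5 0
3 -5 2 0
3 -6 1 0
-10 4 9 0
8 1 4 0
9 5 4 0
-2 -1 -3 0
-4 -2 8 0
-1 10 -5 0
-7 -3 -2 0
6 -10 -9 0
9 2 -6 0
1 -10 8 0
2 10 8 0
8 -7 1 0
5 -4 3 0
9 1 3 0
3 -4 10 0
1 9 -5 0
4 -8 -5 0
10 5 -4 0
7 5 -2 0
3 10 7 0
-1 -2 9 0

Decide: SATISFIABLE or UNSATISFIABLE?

SATISFIABLE

Set x1 = True and propagate.
Try x2 = False.
Branch on x3: take x3 = True.
For the remaining variables, x4 = False, x5 = False, x6 = False, x7 = False, x8 = True, x9 = True, x10 = False works.
So x1 = T, x2 = F, x3 = T, x4 = F, x5 = F, x6 = F, x7 = F, x8 = T, x9 = T, x10 = F is a satisfying assignment.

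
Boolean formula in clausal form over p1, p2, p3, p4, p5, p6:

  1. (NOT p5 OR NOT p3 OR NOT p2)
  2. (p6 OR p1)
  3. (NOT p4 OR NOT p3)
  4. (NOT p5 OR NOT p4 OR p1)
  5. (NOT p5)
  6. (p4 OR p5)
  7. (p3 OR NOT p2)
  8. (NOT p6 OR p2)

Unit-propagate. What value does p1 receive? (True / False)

(NOT p5) is a unit clause: p5 = False.
From (p4 OR p5) and p5 = False: p4 = True.
(NOT p3 OR NOT p4): since p4 = True, the clause reduces to (NOT p3). p3 = False.
(NOT p2 OR p3): since p3 = False, the clause reduces to (NOT p2). p2 = False.
In (NOT p6 OR p2), p2 is now false; NOT p6 must hold, so p6 = False.
From (p6 OR p1) and p6 = False: p1 = True.

True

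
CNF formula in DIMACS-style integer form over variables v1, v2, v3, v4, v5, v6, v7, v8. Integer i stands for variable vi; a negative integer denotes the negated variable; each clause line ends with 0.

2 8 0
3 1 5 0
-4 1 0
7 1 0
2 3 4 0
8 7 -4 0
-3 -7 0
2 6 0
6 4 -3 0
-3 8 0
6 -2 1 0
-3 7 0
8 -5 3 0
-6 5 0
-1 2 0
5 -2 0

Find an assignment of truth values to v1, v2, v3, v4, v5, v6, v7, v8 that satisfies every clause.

v1 = 1, v2 = 1, v3 = 0, v4 = 0, v5 = 1, v6 = 0, v7 = 0, v8 = 1

v8 occurs only positively in the remaining clauses — set v8 = True.
Set v1 = True and propagate.
  then v2 is forced to True.
  then v5 is forced to True.
The remaining clauses are satisfied by v3 = False, v4 = False, v6 = False, v7 = False.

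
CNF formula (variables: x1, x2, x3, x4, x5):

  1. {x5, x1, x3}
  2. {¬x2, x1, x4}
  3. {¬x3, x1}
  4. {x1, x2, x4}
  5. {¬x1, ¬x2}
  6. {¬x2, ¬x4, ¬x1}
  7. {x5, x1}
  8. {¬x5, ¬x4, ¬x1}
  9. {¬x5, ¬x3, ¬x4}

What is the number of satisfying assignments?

8

Satisfying assignments:
  x1=0 x2=0 x3=0 x4=1 x5=1
  x1=0 x2=1 x3=0 x4=1 x5=1
  x1=1 x2=0 x3=0 x4=0 x5=0
  x1=1 x2=0 x3=0 x4=0 x5=1
  x1=1 x2=0 x3=0 x4=1 x5=0
  x1=1 x2=0 x3=1 x4=0 x5=0
  x1=1 x2=0 x3=1 x4=0 x5=1
  x1=1 x2=0 x3=1 x4=1 x5=0
Count: 8.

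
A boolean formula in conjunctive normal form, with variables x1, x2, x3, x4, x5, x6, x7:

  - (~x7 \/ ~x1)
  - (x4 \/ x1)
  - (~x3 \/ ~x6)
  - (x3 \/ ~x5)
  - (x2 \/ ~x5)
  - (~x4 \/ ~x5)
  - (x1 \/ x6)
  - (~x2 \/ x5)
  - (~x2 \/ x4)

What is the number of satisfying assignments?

Satisfying assignments:
  x1=F x2=F x3=F x4=T x5=F x6=T x7=F
  x1=F x2=F x3=F x4=T x5=F x6=T x7=T
  x1=T x2=F x3=F x4=F x5=F x6=F x7=F
  x1=T x2=F x3=F x4=F x5=F x6=T x7=F
  x1=T x2=F x3=F x4=T x5=F x6=F x7=F
  x1=T x2=F x3=F x4=T x5=F x6=T x7=F
  x1=T x2=F x3=T x4=F x5=F x6=F x7=F
  x1=T x2=F x3=T x4=T x5=F x6=F x7=F
That's 8 in total.

8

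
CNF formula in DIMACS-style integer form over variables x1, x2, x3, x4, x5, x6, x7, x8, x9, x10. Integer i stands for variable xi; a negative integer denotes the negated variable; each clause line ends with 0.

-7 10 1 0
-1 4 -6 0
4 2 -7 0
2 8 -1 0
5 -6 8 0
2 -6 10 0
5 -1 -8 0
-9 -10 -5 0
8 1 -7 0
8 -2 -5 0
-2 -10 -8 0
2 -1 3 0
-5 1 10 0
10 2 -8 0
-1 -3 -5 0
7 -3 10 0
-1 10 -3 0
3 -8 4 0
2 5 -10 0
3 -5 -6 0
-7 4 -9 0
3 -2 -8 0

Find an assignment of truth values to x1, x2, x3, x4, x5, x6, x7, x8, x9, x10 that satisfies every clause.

x1=1  x2=1  x3=1  x4=1  x5=0  x6=0  x7=0  x8=0  x9=1  x10=1

Check each clause:
  1. (x10 ∨ ¬x7 ∨ x1) — x1 is true.
  2. (¬x6 ∨ ¬x1 ∨ x4) — ¬x6 is true.
  3. (x4 ∨ x2 ∨ ¬x7) — ¬x7 is true.
  4. (x2 ∨ ¬x1 ∨ x8) — x2 is true.
  5. (x5 ∨ x8 ∨ ¬x6) — ¬x6 is true.
  6. (x2 ∨ ¬x6 ∨ x10) — ¬x6 is true.
  7. (x5 ∨ ¬x1 ∨ ¬x8) — ¬x8 is true.
  8. (¬x5 ∨ ¬x10 ∨ ¬x9) — ¬x5 is true.
  9. (x8 ∨ ¬x7 ∨ x1) — x1 is true.
  10. (x8 ∨ ¬x5 ∨ ¬x2) — ¬x5 is true.
  11. (¬x8 ∨ ¬x10 ∨ ¬x2) — ¬x8 is true.
  12. (x2 ∨ x3 ∨ ¬x1) — x2 is true.
  13. (¬x5 ∨ x1 ∨ x10) — x1 is true.
  14. (x10 ∨ ¬x8 ∨ x2) — ¬x8 is true.
  15. (¬x3 ∨ ¬x5 ∨ ¬x1) — ¬x5 is true.
  16. (¬x3 ∨ x7 ∨ x10) — x10 is true.
  17. (¬x3 ∨ ¬x1 ∨ x10) — x10 is true.
  18. (x4 ∨ ¬x8 ∨ x3) — ¬x8 is true.
  19. (x2 ∨ ¬x10 ∨ x5) — x2 is true.
  20. (¬x5 ∨ x3 ∨ ¬x6) — ¬x6 is true.
  21. (x4 ∨ ¬x9 ∨ ¬x7) — ¬x7 is true.
  22. (¬x2 ∨ x3 ∨ ¬x8) — ¬x8 is true.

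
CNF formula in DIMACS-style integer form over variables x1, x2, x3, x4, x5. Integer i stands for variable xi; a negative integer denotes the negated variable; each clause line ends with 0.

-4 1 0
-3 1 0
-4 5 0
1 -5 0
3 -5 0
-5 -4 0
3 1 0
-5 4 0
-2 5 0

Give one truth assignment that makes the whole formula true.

x1 = T, x2 = F, x3 = F, x4 = F, x5 = F

Check each clause:
  1. (¬x4 ∨ x1) — x1 is true.
  2. (x1 ∨ ¬x3) — x1 is true.
  3. (¬x4 ∨ x5) — ¬x4 is true.
  4. (x1 ∨ ¬x5) — x1 is true.
  5. (x3 ∨ ¬x5) — ¬x5 is true.
  6. (¬x5 ∨ ¬x4) — ¬x5 is true.
  7. (x1 ∨ x3) — x1 is true.
  8. (¬x5 ∨ x4) — ¬x5 is true.
  9. (¬x2 ∨ x5) — ¬x2 is true.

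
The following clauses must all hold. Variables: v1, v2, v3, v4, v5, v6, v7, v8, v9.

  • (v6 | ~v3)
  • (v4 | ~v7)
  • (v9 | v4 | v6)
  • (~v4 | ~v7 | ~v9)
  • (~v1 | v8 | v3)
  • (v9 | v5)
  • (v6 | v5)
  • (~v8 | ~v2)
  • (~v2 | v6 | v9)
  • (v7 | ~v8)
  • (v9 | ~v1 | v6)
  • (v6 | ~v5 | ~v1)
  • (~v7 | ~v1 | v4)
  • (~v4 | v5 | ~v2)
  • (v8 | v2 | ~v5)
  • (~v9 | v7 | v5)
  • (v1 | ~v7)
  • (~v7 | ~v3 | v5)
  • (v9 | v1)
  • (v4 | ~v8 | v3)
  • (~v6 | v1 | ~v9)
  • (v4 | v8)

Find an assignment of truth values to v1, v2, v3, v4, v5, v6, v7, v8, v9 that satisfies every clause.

Set v1 = True and propagate.
Try v2 = False.
Set v3 = False and propagate.
  then v8 is forced to True.
  then v7 is forced to True.
  then v4 is forced to True.
  then v9 is forced to False.
  then v5 is forced to True.
  then v6 is forced to True.

v1 = T  v2 = F  v3 = F  v4 = T  v5 = T  v6 = T  v7 = T  v8 = T  v9 = F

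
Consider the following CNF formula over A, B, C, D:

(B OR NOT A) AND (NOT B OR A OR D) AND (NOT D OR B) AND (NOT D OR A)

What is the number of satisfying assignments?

6

The models are:
  A=0 B=0 C=0 D=0
  A=0 B=0 C=1 D=0
  A=1 B=1 C=0 D=0
  A=1 B=1 C=0 D=1
  A=1 B=1 C=1 D=0
  A=1 B=1 C=1 D=1
That's 6 in total.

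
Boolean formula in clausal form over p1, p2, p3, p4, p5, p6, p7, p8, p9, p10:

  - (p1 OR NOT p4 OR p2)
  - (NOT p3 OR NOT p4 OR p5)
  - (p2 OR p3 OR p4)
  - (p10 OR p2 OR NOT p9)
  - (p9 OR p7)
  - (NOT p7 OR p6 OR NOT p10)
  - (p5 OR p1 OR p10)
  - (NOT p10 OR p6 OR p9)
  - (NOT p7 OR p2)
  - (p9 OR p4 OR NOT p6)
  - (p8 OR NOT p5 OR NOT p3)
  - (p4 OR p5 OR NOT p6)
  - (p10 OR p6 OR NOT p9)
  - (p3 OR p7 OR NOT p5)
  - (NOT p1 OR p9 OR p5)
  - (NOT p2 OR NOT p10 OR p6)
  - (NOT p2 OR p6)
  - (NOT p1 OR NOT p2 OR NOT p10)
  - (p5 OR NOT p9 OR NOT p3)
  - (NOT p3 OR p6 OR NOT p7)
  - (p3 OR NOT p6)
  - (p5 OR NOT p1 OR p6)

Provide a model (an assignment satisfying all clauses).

p1=0  p2=0  p3=1  p4=0  p5=1  p6=1  p7=0  p8=1  p9=1  p10=1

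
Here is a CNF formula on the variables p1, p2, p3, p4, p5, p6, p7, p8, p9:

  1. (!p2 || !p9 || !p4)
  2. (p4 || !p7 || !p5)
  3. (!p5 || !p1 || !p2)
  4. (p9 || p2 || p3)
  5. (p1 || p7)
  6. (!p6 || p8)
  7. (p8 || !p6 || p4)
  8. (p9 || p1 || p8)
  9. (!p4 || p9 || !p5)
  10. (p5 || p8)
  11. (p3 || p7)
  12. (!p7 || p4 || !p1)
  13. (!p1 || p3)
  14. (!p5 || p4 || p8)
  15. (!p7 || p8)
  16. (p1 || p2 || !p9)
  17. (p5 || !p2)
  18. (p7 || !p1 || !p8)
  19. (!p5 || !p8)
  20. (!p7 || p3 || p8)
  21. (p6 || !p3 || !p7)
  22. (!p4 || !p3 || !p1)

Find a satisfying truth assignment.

Branch on p1: take p1 = False.
  then p7 is forced to True.
  then p8 is forced to True.
  then p5 is forced to False.
  then p2 is forced to False.
  then p9 is forced to False.
  then p3 is forced to True.
  then p6 is forced to True.
p4 is now unconstrained; take p4 = False.
Every clause has at least one true literal under this assignment.

p1=0  p2=0  p3=1  p4=0  p5=0  p6=1  p7=1  p8=1  p9=0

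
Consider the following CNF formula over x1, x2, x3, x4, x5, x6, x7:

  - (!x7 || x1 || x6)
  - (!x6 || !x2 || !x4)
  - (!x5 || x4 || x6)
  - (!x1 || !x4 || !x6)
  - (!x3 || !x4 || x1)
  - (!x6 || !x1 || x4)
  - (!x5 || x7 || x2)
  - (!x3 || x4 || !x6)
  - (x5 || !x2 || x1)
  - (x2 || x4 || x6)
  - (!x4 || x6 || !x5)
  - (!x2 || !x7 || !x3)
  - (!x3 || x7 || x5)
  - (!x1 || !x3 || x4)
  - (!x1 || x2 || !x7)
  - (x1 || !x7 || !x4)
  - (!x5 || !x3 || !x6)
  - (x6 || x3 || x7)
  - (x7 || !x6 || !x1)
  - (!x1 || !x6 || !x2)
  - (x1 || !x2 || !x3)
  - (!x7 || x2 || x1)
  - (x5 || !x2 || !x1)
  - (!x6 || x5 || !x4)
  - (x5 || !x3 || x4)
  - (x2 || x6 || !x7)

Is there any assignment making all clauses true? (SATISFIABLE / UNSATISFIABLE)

Try x1 = False.
Set x2 = True and propagate.
  then x5 is forced to True.
  then x3 is forced to False.
The remaining clauses are satisfied by x4 = False, x6 = True, x7 = True.
So x1 = False, x2 = True, x3 = False, x4 = False, x5 = True, x6 = True, x7 = True is a satisfying assignment.

SATISFIABLE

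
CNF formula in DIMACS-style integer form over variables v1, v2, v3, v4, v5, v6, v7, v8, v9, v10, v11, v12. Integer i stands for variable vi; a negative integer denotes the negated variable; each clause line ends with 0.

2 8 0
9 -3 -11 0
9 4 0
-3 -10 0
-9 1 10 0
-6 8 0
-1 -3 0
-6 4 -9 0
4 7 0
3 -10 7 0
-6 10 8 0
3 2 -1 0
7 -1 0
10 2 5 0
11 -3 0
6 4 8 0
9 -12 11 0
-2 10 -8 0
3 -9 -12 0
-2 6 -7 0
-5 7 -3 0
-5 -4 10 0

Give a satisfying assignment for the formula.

v1=F, v2=F, v3=F, v4=T, v5=T, v6=F, v7=T, v8=T, v9=T, v10=T, v11=T, v12=F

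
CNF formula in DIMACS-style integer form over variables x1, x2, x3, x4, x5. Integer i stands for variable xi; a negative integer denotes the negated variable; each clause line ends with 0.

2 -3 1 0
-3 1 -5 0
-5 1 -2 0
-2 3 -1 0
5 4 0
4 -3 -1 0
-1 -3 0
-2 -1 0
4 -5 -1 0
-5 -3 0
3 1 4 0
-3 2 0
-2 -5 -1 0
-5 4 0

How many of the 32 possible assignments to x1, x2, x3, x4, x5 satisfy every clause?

Satisfying assignments:
  x1=F x2=F x3=F x4=T x5=F
  x1=F x2=F x3=F x4=T x5=T
  x1=F x2=T x3=F x4=T x5=F
  x1=F x2=T x3=T x4=T x5=F
  x1=T x2=F x3=F x4=T x5=F
  x1=T x2=F x3=F x4=T x5=T
That's 6 in total.

6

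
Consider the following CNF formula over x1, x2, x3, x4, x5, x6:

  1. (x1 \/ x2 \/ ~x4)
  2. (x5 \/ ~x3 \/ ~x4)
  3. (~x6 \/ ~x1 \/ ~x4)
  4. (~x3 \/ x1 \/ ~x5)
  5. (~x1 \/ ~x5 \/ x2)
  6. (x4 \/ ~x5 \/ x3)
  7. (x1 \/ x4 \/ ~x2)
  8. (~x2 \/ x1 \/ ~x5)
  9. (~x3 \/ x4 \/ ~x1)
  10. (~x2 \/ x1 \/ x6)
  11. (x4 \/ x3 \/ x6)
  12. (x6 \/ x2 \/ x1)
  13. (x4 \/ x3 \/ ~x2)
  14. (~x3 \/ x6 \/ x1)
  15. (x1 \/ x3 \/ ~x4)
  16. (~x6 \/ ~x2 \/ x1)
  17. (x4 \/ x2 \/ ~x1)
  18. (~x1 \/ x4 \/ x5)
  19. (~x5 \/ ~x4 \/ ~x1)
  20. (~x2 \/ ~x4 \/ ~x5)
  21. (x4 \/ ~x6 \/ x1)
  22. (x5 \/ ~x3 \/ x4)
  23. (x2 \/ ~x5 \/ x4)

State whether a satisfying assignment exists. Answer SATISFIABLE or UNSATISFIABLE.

SATISFIABLE

Set x1 = True and propagate.
Try x2 = False.
  then x5 is forced to False.
  then x4 is forced to True.
  then x3 is forced to False.
  then x6 is forced to False.
Every clause has at least one true literal under this assignment.
So x1 = 1, x2 = 0, x3 = 0, x4 = 1, x5 = 0, x6 = 0 is a satisfying assignment.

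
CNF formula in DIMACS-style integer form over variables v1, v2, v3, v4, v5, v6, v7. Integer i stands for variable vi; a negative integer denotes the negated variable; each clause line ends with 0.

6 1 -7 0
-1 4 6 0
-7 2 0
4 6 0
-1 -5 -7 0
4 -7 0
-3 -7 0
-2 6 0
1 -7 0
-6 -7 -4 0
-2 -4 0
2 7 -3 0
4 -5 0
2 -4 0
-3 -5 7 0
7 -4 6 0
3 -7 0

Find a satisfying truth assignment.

v1=True, v2=True, v3=False, v4=False, v5=False, v6=True, v7=False

Pure literal: v5 appears only negated; assign v5 = False.
Try v1 = True.
Branch on v2: take v2 = True.
  then v6 is forced to True.
  then v4 is forced to False.
  then v7 is forced to False.
v3 is now unconstrained; take v3 = False.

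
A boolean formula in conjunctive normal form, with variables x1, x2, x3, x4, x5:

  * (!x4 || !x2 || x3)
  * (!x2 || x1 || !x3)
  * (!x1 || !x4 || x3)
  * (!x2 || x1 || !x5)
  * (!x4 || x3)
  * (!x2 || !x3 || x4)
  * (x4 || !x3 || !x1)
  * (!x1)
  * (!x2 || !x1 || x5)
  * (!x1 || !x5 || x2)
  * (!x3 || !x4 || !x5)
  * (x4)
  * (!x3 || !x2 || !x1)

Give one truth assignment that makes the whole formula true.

x1=F  x2=F  x3=T  x4=T  x5=F

The clause (!x1) is unit: x1 must be False.
(x4) is a unit clause, so x4 = True.
Unit propagation: (x3) forces x3 = True.
Unit propagation: (!x2) forces x2 = False.
The clause (!x5) is unit: x5 must be False.
Every clause has at least one true literal under this assignment.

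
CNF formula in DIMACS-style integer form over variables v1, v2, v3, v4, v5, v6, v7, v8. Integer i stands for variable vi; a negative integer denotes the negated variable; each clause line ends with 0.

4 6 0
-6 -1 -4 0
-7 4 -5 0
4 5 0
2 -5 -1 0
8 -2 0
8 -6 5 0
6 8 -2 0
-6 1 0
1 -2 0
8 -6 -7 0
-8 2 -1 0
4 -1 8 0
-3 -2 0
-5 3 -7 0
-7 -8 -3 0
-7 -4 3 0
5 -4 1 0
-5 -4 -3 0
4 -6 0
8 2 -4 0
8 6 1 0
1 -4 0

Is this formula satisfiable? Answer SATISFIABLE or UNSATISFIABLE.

v7 occurs only negated in the remaining clauses — set v7 = False.
Set v1 = True and propagate.
For the remaining variables, v2 = True, v3 = False, v4 = True, v5 = False, v6 = False, v8 = True works.
Every clause has at least one true literal under this assignment.
So v1 = True  v2 = True  v3 = False  v4 = True  v5 = False  v6 = False  v7 = False  v8 = True is a satisfying assignment.

SATISFIABLE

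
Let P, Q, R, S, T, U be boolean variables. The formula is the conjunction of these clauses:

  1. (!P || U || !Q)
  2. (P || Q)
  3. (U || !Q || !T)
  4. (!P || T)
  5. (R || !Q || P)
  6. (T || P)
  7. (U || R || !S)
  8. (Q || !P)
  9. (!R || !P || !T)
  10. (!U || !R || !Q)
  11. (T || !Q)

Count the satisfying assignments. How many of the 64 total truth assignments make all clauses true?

Satisfying assignments:
  P=T Q=T R=F S=F T=T U=T
  P=T Q=T R=F S=T T=T U=T
Count: 2.

2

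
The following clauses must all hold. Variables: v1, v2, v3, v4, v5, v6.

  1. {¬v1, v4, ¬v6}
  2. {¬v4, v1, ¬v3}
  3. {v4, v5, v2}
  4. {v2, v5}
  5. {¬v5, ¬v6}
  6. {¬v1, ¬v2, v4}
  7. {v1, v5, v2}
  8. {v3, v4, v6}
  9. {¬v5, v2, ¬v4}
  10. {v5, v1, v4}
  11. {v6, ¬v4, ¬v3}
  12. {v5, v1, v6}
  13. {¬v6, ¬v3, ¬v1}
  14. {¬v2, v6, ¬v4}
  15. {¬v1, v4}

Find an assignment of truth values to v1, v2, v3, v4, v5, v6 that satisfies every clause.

v1=1, v2=1, v3=0, v4=1, v5=0, v6=1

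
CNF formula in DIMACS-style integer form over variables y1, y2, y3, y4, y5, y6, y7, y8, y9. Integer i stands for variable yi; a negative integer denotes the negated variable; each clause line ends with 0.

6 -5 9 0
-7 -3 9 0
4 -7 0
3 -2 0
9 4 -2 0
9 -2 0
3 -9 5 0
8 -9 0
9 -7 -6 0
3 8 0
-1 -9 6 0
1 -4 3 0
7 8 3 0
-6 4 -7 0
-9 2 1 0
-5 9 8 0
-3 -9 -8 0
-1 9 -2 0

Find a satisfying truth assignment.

Branch on y1: take y1 = True.
Try y2 = False.
Try y3 = False.
  then y8 is forced to True.
The remaining clauses are satisfied by y4 = True, y5 = True, y6 = True, y7 = False, y9 = False.

y1 = T  y2 = F  y3 = F  y4 = T  y5 = T  y6 = T  y7 = F  y8 = T  y9 = F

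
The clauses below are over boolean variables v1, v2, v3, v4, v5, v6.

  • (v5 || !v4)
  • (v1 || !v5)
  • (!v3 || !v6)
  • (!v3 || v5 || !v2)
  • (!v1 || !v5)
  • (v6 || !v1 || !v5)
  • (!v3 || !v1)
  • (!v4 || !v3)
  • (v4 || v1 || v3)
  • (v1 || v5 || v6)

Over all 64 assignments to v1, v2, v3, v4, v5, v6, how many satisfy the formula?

The models are:
  v1=1 v2=0 v3=0 v4=0 v5=0 v6=0
  v1=1 v2=0 v3=0 v4=0 v5=0 v6=1
  v1=1 v2=1 v3=0 v4=0 v5=0 v6=0
  v1=1 v2=1 v3=0 v4=0 v5=0 v6=1
That's 4 in total.

4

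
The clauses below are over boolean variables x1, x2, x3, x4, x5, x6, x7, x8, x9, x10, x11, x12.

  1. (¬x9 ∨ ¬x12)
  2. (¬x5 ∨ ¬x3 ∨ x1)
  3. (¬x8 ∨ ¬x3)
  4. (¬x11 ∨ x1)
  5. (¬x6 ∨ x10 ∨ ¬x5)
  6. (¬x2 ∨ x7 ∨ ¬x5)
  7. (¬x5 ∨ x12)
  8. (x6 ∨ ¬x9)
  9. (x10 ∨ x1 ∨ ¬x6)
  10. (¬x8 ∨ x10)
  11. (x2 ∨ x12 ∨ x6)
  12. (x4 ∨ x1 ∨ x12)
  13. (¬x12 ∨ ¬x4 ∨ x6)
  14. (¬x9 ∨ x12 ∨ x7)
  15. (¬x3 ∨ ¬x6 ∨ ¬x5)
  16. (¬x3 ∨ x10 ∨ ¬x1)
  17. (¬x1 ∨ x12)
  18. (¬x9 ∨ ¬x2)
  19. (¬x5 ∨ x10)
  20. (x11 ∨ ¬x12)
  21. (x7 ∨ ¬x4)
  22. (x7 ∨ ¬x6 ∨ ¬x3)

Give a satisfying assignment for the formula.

x3 occurs only negated in the remaining clauses — set x3 = False.
x5 occurs only negated in the remaining clauses — set x5 = False.
Set x1 = False and propagate.
  then x11 is forced to False.
  then x12 is forced to False.
  then x4 is forced to True.
  then x7 is forced to True.
For the remaining variables, x2 = True, x6 = False, x8 = False, x9 = False, x10 = True works.

x1=F, x2=T, x3=F, x4=T, x5=F, x6=F, x7=T, x8=F, x9=F, x10=T, x11=F, x12=F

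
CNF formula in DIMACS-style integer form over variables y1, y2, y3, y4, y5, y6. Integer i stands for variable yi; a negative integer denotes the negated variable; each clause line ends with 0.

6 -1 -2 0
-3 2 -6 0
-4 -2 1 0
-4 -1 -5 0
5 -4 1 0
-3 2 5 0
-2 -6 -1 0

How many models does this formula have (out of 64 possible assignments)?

Split on y1, then y2.
  y1=T, y2=T: a clause becomes empty — 0.
  y1=T, y2=F: 7 of the 16 assignments to (y3,y4,y5,y6) work.
  y1=F, y2=T: forces y4=F; y3, y5, y6 free → 2^3 = 8.
  y1=F, y2=F: 8 of the 16 assignments to (y3,y4,y5,y6) work.
Total: 0 + 7 + 8 + 8 = 23.

23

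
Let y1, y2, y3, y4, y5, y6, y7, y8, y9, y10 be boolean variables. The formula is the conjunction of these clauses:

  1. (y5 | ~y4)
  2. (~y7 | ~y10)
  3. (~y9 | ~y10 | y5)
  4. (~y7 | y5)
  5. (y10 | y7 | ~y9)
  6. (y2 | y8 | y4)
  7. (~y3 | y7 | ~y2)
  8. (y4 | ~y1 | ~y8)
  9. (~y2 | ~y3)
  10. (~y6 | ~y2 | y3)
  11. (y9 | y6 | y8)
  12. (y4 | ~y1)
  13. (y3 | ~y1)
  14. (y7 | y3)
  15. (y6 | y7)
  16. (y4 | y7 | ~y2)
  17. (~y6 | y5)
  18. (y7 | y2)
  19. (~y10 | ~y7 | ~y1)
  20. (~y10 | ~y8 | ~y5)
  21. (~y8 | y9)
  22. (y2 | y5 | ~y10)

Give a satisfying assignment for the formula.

y1 = True, y2 = False, y3 = True, y4 = True, y5 = True, y6 = True, y7 = True, y8 = False, y9 = False, y10 = False

Try y1 = True.
  then y4 is forced to True.
  then y5 is forced to True.
  then y3 is forced to True.
  then y2 is forced to False.
  then y7 is forced to True.
  then y10 is forced to False.
Try y6 = True.
Set y8 = False and propagate.
y9 is now unconstrained; take y9 = False.
Check each clause:
  1. (~y4 | y5) — y5 is true.
  2. (~y7 | ~y10) — ~y10 is true.
  3. (y5 | ~y10 | ~y9) — y5 is true.
  4. (~y7 | y5) — y5 is true.
  5. (~y9 | y7 | y10) — y7 is true.
  6. (y4 | y2 | y8) — y4 is true.
  7. (~y2 | y7 | ~y3) — ~y2 is true.
  8. (~y1 | ~y8 | y4) — ~y8 is true.
  9. (~y3 | ~y2) — ~y2 is true.
  10. (~y2 | ~y6 | y3) — y3 is true.
  11. (y6 | y9 | y8) — y6 is true.
  12. (~y1 | y4) — y4 is true.
  13. (~y1 | y3) — y3 is true.
  14. (y3 | y7) — y3 is true.
  15. (y7 | y6) — y6 is true.
  16. (y4 | y7 | ~y2) — y4 is true.
  17. (y5 | ~y6) — y5 is true.
  18. (y2 | y7) — y7 is true.
  19. (~y1 | ~y10 | ~y7) — ~y10 is true.
  20. (~y8 | ~y10 | ~y5) — ~y8 is true.
  21. (y9 | ~y8) — ~y8 is true.
  22. (y2 | ~y10 | y5) — y5 is true.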